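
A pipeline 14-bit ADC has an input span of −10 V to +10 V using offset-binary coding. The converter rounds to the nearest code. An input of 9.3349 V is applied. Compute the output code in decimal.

code 15839

With 16384 levels over 20 V, one step is 1.221 mV.
Input sits at 15839.150 steps above V_low.
round(15839.150) = 15839.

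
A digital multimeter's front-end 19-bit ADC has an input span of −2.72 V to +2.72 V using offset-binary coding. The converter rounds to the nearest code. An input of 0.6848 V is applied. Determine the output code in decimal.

With 524288 levels over 5.44 V, one step is 10.38 µV.
Input sits at 328142.607 steps above V_low.
Round → code 328143.

code 328143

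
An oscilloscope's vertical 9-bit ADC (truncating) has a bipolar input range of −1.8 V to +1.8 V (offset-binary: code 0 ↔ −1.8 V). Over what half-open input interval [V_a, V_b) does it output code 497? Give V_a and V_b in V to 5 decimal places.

[1.69453 V, 1.70156 V)

LSB = 3.6/2^9 = 7.031 mV.
V_a = V_low + 497·LSB = 1.69453 V; V_b = V_low + 498·LSB = 1.70156 V.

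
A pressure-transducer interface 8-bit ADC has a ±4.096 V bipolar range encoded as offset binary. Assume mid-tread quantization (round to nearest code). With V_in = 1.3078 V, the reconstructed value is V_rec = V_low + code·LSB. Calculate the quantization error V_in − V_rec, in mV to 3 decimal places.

-4.200 mV

Step size: 8.192 V ÷ 2^8 = 32.000 mV.
(1.3078 − (−4.096))/0.032 = 168.8688; round gives code 169.
Code 169 maps back to (−4.096) + 169×0.032 V = 1.312 V.
Error = 1.3078 − 1.312 = -0.0042 V = -4.200 mV.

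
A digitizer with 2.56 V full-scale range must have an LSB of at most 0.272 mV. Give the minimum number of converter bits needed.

14 bits

Number of steps required ≥ 2.56 V / 0.272 mV = 9411.76.
Need 2^N ≥ 9411.76; 2^13 = 8192, 2^14 = 16384.
Minimum N = 14.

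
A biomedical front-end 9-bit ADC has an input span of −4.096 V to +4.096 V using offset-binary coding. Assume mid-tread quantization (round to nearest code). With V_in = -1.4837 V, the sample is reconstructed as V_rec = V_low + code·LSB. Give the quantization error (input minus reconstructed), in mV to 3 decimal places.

Step size: 8.192 V ÷ 2^9 = 16.000 mV.
(-1.4837 − (−4.096))/0.016 = 163.2688; round gives code 163.
V_rec = (−4.096) + 163·0.016 = -1.488 V.
Difference: 0.0043 V → 4.300 mV.

4.300 mV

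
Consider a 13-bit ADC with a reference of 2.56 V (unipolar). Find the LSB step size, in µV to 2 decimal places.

312.50 µV

Full-scale span = 2.56 V.
LSB = 2.56 / 2^13 = 2.56 / 8192 = 0.0003125 V = 312.50 µV.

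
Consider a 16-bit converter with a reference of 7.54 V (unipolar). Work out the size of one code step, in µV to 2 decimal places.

Full-scale span = 7.54 V.
LSB = 7.54 / 2^16 = 7.54 / 65536 = 0.000115051 V = 115.05 µV.

115.05 µV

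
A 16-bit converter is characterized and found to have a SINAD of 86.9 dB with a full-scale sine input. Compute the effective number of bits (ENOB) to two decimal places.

14.14 bits

ENOB = (SINAD − 1.76) / 6.02 = (86.9 − 1.76)/6.02 = 14.143.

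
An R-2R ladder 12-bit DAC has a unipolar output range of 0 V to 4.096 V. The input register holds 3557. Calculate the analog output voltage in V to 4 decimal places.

3.5570 V

LSB = 4.096 V / 2^12 = 1.000 mV.
V_out = 0 + 3557 × 0.001 V = 3.557 V.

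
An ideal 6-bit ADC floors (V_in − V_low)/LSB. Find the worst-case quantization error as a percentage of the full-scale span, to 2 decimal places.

1.56 %

Truncating → worst-case error = 1 LSB = V_FS/2^6, so 100/64 = 1.5625 % of full scale.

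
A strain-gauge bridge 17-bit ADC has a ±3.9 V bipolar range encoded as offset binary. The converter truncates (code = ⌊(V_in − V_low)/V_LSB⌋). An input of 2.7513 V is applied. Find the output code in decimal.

code 111769

LSB = 7.8 V / 131072 = 59.51 µV.
(V_in − V_low)/LSB = (2.7513 − (−3.9)) / 5.95093e-05 = 111769.127.
⌊·⌋(111769.127) = 111769.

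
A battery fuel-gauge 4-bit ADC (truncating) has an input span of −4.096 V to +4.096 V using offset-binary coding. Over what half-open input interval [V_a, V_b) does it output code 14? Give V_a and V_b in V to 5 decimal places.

[3.07200 V, 3.58400 V)

LSB = 8.192/2^4 = 0.5120 V.
V_a = V_low + 14·LSB = 3.072 V; V_b = V_low + 15·LSB = 3.584 V.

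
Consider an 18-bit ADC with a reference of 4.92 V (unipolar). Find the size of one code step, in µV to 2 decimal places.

18.77 µV

Full-scale span = 4.92 V.
LSB = 4.92 / 2^18 = 4.92 / 262144 = 1.87683e-05 V = 18.77 µV.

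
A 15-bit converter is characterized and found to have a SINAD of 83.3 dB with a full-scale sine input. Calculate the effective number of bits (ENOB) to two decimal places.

ENOB = (SINAD − 1.76) / 6.02 = (83.3 − 1.76)/6.02 = 13.545.

13.54 bits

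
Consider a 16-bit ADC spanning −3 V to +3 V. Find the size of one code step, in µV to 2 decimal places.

Full-scale span = 6 V.
LSB = 6 / 2^16 = 6 / 65536 = 9.15527e-05 V = 91.55 µV.

91.55 µV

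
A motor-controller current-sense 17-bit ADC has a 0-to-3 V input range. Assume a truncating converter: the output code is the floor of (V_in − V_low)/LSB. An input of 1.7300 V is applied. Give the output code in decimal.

LSB = 3 V / 131072 = 22.89 µV.
(V_in − V_low)/LSB = (1.7300 − 0) / 2.28882e-05 = 75584.853.
Floor → code 75584.

code 75584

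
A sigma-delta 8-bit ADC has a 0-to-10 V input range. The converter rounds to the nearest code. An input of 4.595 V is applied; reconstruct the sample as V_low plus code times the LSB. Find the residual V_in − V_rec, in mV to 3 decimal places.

LSB = 10/2^8 = 39.062 mV.
(V_in − V_low)/LSB = (4.595 − 0)/0.0390625 = 117.6320 → code 118 (round).
V_rec = 0 + 118·0.0390625 = 4.609375 V.
V_in − V_rec = -0.014375 V = -14.375 mV.

-14.375 mV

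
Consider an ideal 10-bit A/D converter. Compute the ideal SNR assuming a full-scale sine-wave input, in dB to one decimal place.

SNR ≈ 6.02·N + 1.76 dB = 6.02·10 + 1.76 = 61.96 dB.

62.0 dB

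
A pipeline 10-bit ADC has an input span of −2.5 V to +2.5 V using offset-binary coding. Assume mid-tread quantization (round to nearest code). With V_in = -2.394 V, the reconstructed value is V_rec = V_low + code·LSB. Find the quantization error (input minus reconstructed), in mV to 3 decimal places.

LSB = 5/2^10 = 4.883 mV.
(-2.394 − (−2.5))/0.00488281 = 21.7088; round gives code 22.
Code 22 maps back to (−2.5) + 22×0.00488281 V = -2.3925781 V.
Difference: -0.00142187 V → -1.422 mV.

-1.422 mV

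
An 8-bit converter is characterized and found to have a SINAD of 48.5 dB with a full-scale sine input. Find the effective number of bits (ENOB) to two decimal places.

ENOB = (SINAD − 1.76) / 6.02 = (48.5 − 1.76)/6.02 = 7.764.

7.76 bits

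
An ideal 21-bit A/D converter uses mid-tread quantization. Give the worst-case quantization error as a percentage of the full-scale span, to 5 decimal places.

Rounding → worst-case error = ½ LSB = V_FS/2^22, so 100/4194304 = 2.38419e-05 % of full scale.

0.00002 %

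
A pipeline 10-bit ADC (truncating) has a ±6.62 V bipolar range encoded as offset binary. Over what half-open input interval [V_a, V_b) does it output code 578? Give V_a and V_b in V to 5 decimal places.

LSB = 13.24/2^10 = 12.930 mV.
V_a = V_low + 578·LSB = 0.853359 V; V_b = V_low + 579·LSB = 0.866289 V.

[0.85336 V, 0.86629 V)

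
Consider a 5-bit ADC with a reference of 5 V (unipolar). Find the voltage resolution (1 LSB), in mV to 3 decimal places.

156.250 mV

Full-scale span = 5 V.
LSB = 5 / 2^5 = 5 / 32 = 0.15625 V = 156.250 mV.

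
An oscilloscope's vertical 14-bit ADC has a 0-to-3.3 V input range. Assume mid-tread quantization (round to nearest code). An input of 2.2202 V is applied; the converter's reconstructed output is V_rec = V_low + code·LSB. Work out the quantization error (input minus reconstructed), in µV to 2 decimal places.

Step size: 3.3 V ÷ 2^14 = 201.42 µV.
Scaled input = 11022.9566 LSBs, so code = 11023.
V_rec = 0 + 11023·0.000201416 = 2.2202087 V.
Difference: -8.74023e-06 V → -8.74 µV.

-8.74 µV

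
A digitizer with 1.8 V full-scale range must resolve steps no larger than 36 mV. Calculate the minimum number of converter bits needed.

Number of steps required ≥ 1.8 V / 36 mV = 50.00.
Need 2^N ≥ 50.00; 2^5 = 32, 2^6 = 64.
Minimum N = 6.

6 bits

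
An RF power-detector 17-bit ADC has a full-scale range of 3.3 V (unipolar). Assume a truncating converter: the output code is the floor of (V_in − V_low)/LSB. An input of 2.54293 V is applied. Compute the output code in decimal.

code 101002

Full-scale span = 3.3 V; LSB = 3.3/2^17 = 25.18 µV.
(2.54293 − 0) / 2.5177e-05 = 101002.097 LSBs.
Floor → code 101002.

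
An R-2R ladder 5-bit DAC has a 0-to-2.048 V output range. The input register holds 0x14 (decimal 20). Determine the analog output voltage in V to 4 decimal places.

1.2800 V

LSB = 2.048 V / 2^5 = 64.000 mV.
Code 0x14 = 20 decimal.
V_out = 0 + 20 × 0.064 V = 1.28 V.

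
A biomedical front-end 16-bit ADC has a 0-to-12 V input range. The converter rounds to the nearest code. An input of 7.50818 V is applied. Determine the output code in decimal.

With 65536 levels over 12 V, one step is 183.11 µV.
Input sits at 41004.674 steps above V_low.
Round → code 41005.

code 41005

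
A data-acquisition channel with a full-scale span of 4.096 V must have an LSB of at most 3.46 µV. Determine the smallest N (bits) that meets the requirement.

21 bits

Number of steps required ≥ 4.096 V / 3.46 µV = 1183815.03.
Need 2^N ≥ 1183815.03; 2^20 = 1048576, 2^21 = 2097152.
Minimum N = 21.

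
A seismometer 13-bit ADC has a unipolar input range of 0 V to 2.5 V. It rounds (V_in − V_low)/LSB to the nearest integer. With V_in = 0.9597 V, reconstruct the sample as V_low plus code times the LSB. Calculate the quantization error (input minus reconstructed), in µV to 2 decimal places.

One LSB is 2.5 V / 8192 = 305.18 µV.
(V_in − V_low)/LSB = (0.9597 − 0)/0.000305176 = 3144.7450 → code 3145 (round).
V_rec = 0 + 3145·0.000305176 = 0.95977783 V.
V_in − V_rec = -7.7832e-05 V = -77.83 µV.

-77.83 µV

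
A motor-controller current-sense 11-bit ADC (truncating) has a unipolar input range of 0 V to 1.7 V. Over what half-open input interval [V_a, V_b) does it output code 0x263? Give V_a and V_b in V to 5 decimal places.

[0.50718 V, 0.50801 V)

LSB = 1.7/2^11 = 0.830 mV.
Code 0x263 = 611 decimal.
V_a = V_low + 611·LSB = 0.507178 V; V_b = V_low + 612·LSB = 0.508008 V.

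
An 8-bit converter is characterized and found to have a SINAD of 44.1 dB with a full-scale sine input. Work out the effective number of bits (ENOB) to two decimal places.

ENOB = (SINAD − 1.76) / 6.02 = (44.1 − 1.76)/6.02 = 7.033.

7.03 bits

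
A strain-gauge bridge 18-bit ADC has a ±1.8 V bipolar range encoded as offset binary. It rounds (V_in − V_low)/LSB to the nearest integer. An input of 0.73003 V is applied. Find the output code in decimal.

code 184231

LSB = 3.6 V / 262144 = 13.73 µV.
(V_in − V_low)/LSB = (0.73003 − (−1.8)) / 1.37329e-05 = 184231.162.
So the output code is 184231.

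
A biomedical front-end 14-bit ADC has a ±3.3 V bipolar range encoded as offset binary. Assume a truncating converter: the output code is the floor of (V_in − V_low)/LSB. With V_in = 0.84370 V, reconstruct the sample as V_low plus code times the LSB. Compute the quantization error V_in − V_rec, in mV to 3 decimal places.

LSB = 6.6/2^14 = 402.83 µV.
Scaled input = 10286.4213 LSBs, so code = 10286.
V_rec = (−3.3) + 10286·0.000402832 = 0.84353027 V.
V_in − V_rec = 0.000169727 V = 0.170 mV.

0.170 mV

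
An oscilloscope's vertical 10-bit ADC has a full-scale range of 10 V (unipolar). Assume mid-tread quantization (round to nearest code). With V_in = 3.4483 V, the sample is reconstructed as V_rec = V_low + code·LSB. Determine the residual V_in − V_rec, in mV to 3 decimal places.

One LSB is 10 V / 1024 = 9.766 mV.
Scaled input = 353.1059 LSBs, so code = 353.
V_rec = 0 + 353·0.00976562 = 3.4472656 V.
V_in − V_rec = 0.00103437 V = 1.034 mV.

1.034 mV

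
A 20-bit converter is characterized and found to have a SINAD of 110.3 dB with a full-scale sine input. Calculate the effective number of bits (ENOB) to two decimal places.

ENOB = (SINAD − 1.76) / 6.02 = (110.3 − 1.76)/6.02 = 18.030.

18.03 bits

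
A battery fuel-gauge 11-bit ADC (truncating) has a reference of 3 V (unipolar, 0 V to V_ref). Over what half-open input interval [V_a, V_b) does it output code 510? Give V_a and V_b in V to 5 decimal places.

[0.74707 V, 0.74854 V)

LSB = 3/2^11 = 1.465 mV.
V_a = V_low + 510·LSB = 0.74707 V; V_b = V_low + 511·LSB = 0.748535 V.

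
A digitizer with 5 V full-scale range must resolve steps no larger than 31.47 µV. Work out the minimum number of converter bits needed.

Number of steps required ≥ 5 V / 31.47 µV = 158881.47.
Need 2^N ≥ 158881.47; 2^17 = 131072, 2^18 = 262144.
Minimum N = 18.

18 bits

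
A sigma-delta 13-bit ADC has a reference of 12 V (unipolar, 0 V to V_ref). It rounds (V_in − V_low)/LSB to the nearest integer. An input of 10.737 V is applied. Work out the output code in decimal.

code 7330

LSB = 12 V / 8192 = 1.465 mV.
Input sits at 7329.792 steps above V_low.
round(7329.792) = 7330.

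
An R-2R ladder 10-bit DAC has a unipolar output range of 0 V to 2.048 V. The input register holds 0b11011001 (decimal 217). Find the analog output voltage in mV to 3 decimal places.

LSB = 2.048 V / 2^10 = 2.000 mV.
Code 0b11011001 = 217 decimal.
V_out = 0 + 217 × 0.002 V = 0.434 V.
= 434.000 mV.

434.000 mV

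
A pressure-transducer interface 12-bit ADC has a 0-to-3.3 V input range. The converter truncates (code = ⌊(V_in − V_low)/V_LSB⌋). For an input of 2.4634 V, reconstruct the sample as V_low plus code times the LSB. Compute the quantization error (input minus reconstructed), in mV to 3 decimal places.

0.485 mV

Step size: 3.3 V ÷ 2^12 = 0.806 mV.
(V_in − V_low)/LSB = (2.4634 − 0)/0.000805664 = 3057.6019 → code 3057 (floor).
V_rec = 0 + 3057·0.000805664 = 2.462915 V.
Difference: 0.000484961 V → 0.485 mV.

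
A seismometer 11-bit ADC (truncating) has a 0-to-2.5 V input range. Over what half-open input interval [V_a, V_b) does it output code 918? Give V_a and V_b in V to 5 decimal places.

LSB = 2.5/2^11 = 1.221 mV.
V_a = V_low + 918·LSB = 1.12061 V; V_b = V_low + 919·LSB = 1.12183 V.

[1.12061 V, 1.12183 V)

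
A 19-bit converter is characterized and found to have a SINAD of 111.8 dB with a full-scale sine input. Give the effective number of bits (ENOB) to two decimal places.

18.28 bits

ENOB = (SINAD − 1.76) / 6.02 = (111.8 − 1.76)/6.02 = 18.279.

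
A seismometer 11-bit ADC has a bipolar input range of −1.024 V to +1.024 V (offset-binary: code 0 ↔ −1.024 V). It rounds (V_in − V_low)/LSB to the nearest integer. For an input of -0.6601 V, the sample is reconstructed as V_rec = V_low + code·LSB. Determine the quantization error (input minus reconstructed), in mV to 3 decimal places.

One LSB is 2.048 V / 2048 = 1.000 mV.
Scaled input = 363.9000 LSBs, so code = 364.
Reconstructed: -0.66 V.
V_in − V_rec = -0.0001 V = -0.100 mV.

-0.100 mV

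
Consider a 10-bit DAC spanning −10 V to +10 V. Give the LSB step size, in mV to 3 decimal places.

Full-scale span = 20 V.
LSB = 20 / 2^10 = 20 / 1024 = 0.0195312 V = 19.531 mV.

19.531 mV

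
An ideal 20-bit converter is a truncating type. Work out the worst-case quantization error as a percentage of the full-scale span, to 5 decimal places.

0.00010 %

Truncating → worst-case error = 1 LSB = V_FS/2^20, so 100/1048576 = 9.53674e-05 % of full scale.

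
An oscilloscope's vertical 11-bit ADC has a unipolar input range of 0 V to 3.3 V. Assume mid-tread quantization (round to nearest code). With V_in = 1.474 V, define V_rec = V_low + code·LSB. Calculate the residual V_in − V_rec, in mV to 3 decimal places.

LSB = 3.3/2^11 = 1.611 mV.
Scaled input = 914.7733 LSBs, so code = 915.
Reconstructed: 1.4743652 V.
Difference: -0.000365234 V → -0.365 mV.

-0.365 mV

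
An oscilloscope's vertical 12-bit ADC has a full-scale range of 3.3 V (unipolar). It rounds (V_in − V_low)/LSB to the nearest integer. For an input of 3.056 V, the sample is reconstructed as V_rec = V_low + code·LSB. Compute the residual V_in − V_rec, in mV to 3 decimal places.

0.116 mV

One LSB is 3.3 V / 4096 = 0.806 mV.
(3.056 − 0)/0.000805664 = 3793.1442; round gives code 3793.
V_rec = 0 + 3793·0.000805664 = 3.0558838 V.
Difference: 0.000116211 V → 0.116 mV.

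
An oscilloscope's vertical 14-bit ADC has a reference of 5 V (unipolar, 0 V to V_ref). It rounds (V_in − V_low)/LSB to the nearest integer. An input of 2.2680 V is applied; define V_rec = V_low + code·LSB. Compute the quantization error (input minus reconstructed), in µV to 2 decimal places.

Step size: 5 V ÷ 2^14 = 305.18 µV.
(2.2680 − 0)/0.000305176 = 7431.7824; round gives code 7432.
V_rec = 0 + 7432·0.000305176 = 2.2680664 V.
V_in − V_rec = -6.64063e-05 V = -66.41 µV.

-66.41 µV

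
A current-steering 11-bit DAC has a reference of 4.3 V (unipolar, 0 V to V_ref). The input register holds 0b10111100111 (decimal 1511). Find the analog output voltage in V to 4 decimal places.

3.1725 V

LSB = 4.3 V / 2^11 = 2.100 mV.
Code 0b10111100111 = 1511 decimal.
V_out = 0 + 1511 × 0.00209961 V = 3.17251 V.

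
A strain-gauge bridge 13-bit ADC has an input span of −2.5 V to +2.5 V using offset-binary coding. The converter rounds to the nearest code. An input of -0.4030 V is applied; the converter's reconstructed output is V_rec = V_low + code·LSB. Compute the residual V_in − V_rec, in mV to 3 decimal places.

One LSB is 5 V / 8192 = 0.610 mV.
(V_in − V_low)/LSB = (-0.4030 − (−2.5))/0.000610352 = 3435.7248 → code 3436 (round).
Code 3436 maps back to (−2.5) + 3436×0.000610352 V = -0.40283203 V.
Error = -0.4030 − (−0.40283203) = -0.000167969 V = -0.168 mV.

-0.168 mV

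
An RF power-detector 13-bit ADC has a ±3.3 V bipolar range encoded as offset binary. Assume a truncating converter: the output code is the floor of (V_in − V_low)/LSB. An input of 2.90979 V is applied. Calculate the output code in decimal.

LSB = 6.6 V / 8192 = 0.806 mV.
(2.90979 − (−3.3)) / 0.000805664 = 7707.667 LSBs.
Floor → code 7707.

code 7707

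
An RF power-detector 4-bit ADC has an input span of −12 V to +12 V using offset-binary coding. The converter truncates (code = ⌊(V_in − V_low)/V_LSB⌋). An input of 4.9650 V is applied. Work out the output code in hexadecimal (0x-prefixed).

With 16 levels over 24 V, one step is 1.5000 V.
(V_in − V_low)/LSB = (4.9650 − (−12)) / 1.5 = 11.310.
So the output code is 11.
In hexadecimal (0x-prefixed): 0xB.

code 0xB (decimal 11)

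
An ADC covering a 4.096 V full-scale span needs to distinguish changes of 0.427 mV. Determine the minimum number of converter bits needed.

Number of steps required ≥ 4.096 V / 0.427 mV = 9592.51.
Need 2^N ≥ 9592.51; 2^13 = 8192, 2^14 = 16384.
Minimum N = 14.

14 bits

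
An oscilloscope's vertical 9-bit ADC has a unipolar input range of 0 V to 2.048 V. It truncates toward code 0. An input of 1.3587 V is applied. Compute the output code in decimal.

code 339

LSB = 2.048 V / 512 = 4.000 mV.
(1.3587 − 0) / 0.004 = 339.675 LSBs.
So the output code is 339.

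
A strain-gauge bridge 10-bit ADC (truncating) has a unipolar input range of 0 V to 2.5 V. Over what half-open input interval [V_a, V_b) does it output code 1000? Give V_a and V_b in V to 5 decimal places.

LSB = 2.5/2^10 = 2.441 mV.
V_a = V_low + 1000·LSB = 2.44141 V; V_b = V_low + 1001·LSB = 2.44385 V.

[2.44141 V, 2.44385 V)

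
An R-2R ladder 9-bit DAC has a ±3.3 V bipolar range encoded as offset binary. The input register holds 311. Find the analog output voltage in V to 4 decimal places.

0.7090 V

LSB = 6.6 V / 2^9 = 12.891 mV.
V_out = (−3.3) + 311 × 0.0128906 V = 0.708984 V.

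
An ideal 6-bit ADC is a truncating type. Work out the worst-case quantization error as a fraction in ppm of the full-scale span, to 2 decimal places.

15625.00 ppm

Truncating → worst-case error = 1 LSB = V_FS/2^6, so 1e+06/64 = 15625 ppm of full scale.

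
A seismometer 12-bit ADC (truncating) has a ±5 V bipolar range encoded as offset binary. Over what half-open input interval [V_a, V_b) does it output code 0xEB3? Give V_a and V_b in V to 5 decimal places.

LSB = 10/2^12 = 2.441 mV.
Code 0xEB3 = 3763 decimal.
V_a = V_low + 3763·LSB = 4.18701 V; V_b = V_low + 3764·LSB = 4.18945 V.

[4.18701 V, 4.18945 V)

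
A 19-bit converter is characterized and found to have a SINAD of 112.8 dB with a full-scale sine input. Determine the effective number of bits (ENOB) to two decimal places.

ENOB = (SINAD − 1.76) / 6.02 = (112.8 − 1.76)/6.02 = 18.445.

18.45 bits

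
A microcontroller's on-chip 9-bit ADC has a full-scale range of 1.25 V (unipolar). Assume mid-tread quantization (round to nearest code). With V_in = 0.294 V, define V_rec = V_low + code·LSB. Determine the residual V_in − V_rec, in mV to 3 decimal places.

LSB = 1.25/2^9 = 2.441 mV.
(V_in − V_low)/LSB = (0.294 − 0)/0.00244141 = 120.4224 → code 120 (round).
V_rec = 0 + 120·0.00244141 = 0.29296875 V.
V_in − V_rec = 0.00103125 V = 1.031 mV.

1.031 mV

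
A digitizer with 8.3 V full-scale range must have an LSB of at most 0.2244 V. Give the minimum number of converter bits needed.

Number of steps required ≥ 8.3 V / 0.2244 V = 36.99.
Need 2^N ≥ 36.99; 2^5 = 32, 2^6 = 64.
Minimum N = 6.

6 bits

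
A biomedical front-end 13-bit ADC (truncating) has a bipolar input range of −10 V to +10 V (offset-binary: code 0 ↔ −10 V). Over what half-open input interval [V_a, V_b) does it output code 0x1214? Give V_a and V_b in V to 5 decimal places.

LSB = 20/2^13 = 2.441 mV.
Code 0x1214 = 4628 decimal.
V_a = V_low + 4628·LSB = 1.29883 V; V_b = V_low + 4629·LSB = 1.30127 V.

[1.29883 V, 1.30127 V)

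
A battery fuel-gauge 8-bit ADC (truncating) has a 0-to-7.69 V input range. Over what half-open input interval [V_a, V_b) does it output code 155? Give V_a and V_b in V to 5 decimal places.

LSB = 7.69/2^8 = 30.039 mV.
V_a = V_low + 155·LSB = 4.65605 V; V_b = V_low + 156·LSB = 4.68609 V.

[4.65605 V, 4.68609 V)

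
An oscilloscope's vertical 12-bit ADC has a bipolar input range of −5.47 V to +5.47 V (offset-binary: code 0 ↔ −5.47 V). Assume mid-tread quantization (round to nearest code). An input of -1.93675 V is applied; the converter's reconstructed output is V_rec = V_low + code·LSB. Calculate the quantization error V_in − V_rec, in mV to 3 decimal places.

-0.349 mV

One LSB is 10.94 V / 4096 = 2.671 mV.
(V_in − V_low)/LSB = (-1.93675 − (−5.47))/0.0026709 = 1322.8695 → code 1323 (round).
Code 1323 maps back to (−5.47) + 1323×0.0026709 V = -1.9364014 V.
V_in − V_rec = -0.000348633 V = -0.349 mV.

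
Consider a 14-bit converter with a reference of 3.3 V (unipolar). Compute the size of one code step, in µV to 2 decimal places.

Full-scale span = 3.3 V.
LSB = 3.3 / 2^14 = 3.3 / 16384 = 0.000201416 V = 201.42 µV.

201.42 µV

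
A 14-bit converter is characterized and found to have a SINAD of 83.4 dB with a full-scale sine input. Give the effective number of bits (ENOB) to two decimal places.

ENOB = (SINAD − 1.76) / 6.02 = (83.4 − 1.76)/6.02 = 13.561.

13.56 bits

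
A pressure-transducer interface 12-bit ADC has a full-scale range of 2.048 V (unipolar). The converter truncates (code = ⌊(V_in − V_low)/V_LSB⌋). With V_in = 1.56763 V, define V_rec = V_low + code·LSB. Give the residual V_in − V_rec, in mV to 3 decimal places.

LSB = 2.048/2^12 = 0.500 mV.
(V_in − V_low)/LSB = (1.56763 − 0)/0.0005 = 3135.2600 → code 3135 (floor).
V_rec = 0 + 3135·0.0005 = 1.5675 V.
Error = 1.56763 − 1.5675 = 0.00013 V = 0.130 mV.

0.130 mV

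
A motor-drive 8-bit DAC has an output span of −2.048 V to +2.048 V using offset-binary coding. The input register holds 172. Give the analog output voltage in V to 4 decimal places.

0.7040 V

LSB = 4.096 V / 2^8 = 16.000 mV.
V_out = (−2.048) + 172 × 0.016 V = 0.704 V.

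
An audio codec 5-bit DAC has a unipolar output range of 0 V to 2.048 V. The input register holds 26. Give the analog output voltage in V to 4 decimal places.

LSB = 2.048 V / 2^5 = 64.000 mV.
V_out = 0 + 26 × 0.064 V = 1.664 V.

1.6640 V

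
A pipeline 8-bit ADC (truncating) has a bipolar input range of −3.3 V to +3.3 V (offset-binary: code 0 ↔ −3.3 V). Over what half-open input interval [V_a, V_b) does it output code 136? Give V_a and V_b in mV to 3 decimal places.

[206.250 mV, 232.031 mV)

LSB = 6.6/2^8 = 25.781 mV.
V_a = V_low + 136·LSB = 0.20625 V; V_b = V_low + 137·LSB = 0.232031 V.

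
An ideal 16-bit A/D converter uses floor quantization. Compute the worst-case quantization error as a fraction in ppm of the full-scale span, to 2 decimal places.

Truncating → worst-case error = 1 LSB = V_FS/2^16, so 1e+06/65536 = 15.2588 ppm of full scale.

15.26 ppm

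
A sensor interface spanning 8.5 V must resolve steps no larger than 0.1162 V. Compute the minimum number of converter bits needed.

7 bits

Number of steps required ≥ 8.5 V / 0.1162 V = 73.15.
Need 2^N ≥ 73.15; 2^6 = 64, 2^7 = 128.
Minimum N = 7.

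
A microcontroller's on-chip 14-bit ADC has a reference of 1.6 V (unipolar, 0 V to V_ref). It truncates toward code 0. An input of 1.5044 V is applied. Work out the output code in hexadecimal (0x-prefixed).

With 16384 levels over 1.6 V, one step is 97.66 µV.
Input sits at 15405.056 steps above V_low.
⌊·⌋(15405.056) = 15405.
In hexadecimal (0x-prefixed): 0x3C2D.

code 0x3C2D (decimal 15405)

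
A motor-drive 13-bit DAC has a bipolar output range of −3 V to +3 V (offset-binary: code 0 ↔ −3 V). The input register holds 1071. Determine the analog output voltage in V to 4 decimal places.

LSB = 6 V / 2^13 = 0.732 mV.
V_out = (−3) + 1071 × 0.000732422 V = -2.21558 V.

-2.2156 V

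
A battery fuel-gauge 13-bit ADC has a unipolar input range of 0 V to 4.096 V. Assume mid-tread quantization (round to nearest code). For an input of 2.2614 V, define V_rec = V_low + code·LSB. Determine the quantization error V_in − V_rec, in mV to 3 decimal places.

-0.100 mV

Step size: 4.096 V ÷ 2^13 = 0.500 mV.
Scaled input = 4522.8000 LSBs, so code = 4523.
Code 4523 maps back to 0 + 4523×0.0005 V = 2.2615 V.
Error = 2.2614 − 2.2615 = -0.0001 V = -0.100 mV.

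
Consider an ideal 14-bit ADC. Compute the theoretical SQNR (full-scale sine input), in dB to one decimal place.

SNR ≈ 6.02·N + 1.76 dB = 6.02·14 + 1.76 = 86.04 dB.

86.0 dB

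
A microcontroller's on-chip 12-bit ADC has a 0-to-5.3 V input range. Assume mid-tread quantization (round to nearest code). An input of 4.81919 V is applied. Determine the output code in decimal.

code 3724

With 4096 levels over 5.3 V, one step is 1.294 mV.
Input sits at 3724.416 steps above V_low.
So the output code is 3724.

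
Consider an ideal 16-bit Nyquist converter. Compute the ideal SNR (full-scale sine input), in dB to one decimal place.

SNR ≈ 6.02·N + 1.76 dB = 6.02·16 + 1.76 = 98.08 dB.

98.1 dB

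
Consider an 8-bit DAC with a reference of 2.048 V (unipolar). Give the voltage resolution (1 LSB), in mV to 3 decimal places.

Full-scale span = 2.048 V.
LSB = 2.048 / 2^8 = 2.048 / 256 = 0.008 V = 8.000 mV.

8.000 mV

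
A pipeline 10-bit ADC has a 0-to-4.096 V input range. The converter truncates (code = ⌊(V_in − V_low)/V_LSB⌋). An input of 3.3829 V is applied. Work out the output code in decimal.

LSB = 4.096 V / 1024 = 4.000 mV.
Input sits at 845.725 steps above V_low.
So the output code is 845.

code 845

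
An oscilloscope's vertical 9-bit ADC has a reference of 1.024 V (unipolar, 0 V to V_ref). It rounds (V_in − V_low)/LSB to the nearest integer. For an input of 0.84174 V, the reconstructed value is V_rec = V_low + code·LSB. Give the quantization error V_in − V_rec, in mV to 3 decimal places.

-0.260 mV

Step size: 1.024 V ÷ 2^9 = 2.000 mV.
(V_in − V_low)/LSB = (0.84174 − 0)/0.002 = 420.8700 → code 421 (round).
V_rec = 0 + 421·0.002 = 0.842 V.
V_in − V_rec = -0.00026 V = -0.260 mV.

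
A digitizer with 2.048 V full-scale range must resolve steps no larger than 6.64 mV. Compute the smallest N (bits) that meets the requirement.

9 bits

Number of steps required ≥ 2.048 V / 6.64 mV = 308.43.
Need 2^N ≥ 308.43; 2^8 = 256, 2^9 = 512.
Minimum N = 9.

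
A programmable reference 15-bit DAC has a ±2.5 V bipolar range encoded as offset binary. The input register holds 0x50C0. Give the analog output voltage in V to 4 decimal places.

LSB = 5 V / 2^15 = 152.59 µV.
Code 0x50C0 = 20672 decimal.
V_out = (−2.5) + 20672 × 0.000152588 V = 0.654297 V.

0.6543 V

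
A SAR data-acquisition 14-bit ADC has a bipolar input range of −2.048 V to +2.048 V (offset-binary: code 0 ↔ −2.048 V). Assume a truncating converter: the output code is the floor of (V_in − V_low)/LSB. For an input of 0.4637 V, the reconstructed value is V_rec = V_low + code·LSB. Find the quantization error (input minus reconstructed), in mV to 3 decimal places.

0.200 mV

Step size: 4.096 V ÷ 2^14 = 250.00 µV.
(0.4637 − (−2.048))/0.00025 = 10046.8000; ⌊·⌋ gives code 10046.
Code 10046 maps back to (−2.048) + 10046×0.00025 V = 0.4635 V.
V_in − V_rec = 0.0002 V = 0.200 mV.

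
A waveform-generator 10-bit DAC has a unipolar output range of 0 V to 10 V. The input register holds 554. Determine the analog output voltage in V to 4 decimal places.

LSB = 10 V / 2^10 = 9.766 mV.
V_out = 0 + 554 × 0.00976562 V = 5.41016 V.

5.4102 V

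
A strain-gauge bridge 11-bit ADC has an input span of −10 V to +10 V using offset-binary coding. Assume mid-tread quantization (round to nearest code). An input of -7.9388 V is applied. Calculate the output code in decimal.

code 211

With 2048 levels over 20 V, one step is 9.766 mV.
(-7.9388 − (−10)) / 0.00976562 = 211.067 LSBs.
Round → code 211.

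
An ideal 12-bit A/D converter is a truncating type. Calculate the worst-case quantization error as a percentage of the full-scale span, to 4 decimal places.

Truncating → worst-case error = 1 LSB = V_FS/2^12, so 100/4096 = 0.0244141 % of full scale.

0.0244 %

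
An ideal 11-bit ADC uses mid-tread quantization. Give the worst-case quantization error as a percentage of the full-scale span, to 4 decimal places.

Rounding → worst-case error = ½ LSB = V_FS/2^12, so 100/4096 = 0.0244141 % of full scale.

0.0244 %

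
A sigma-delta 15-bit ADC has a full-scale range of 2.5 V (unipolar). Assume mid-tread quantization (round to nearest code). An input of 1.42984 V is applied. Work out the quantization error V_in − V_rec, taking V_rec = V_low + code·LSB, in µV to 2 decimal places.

One LSB is 2.5 V / 32768 = 76.29 µV.
(V_in − V_low)/LSB = (1.42984 − 0)/7.62939e-05 = 18741.1988 → code 18741 (round).
V_rec = 0 + 18741·7.62939e-05 = 1.4298248 V.
V_in − V_rec = 1.51709e-05 V = 15.17 µV.

15.17 µV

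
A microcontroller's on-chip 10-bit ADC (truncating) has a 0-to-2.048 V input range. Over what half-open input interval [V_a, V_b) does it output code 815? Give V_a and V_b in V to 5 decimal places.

[1.63000 V, 1.63200 V)

LSB = 2.048/2^10 = 2.000 mV.
V_a = V_low + 815·LSB = 1.63 V; V_b = V_low + 816·LSB = 1.632 V.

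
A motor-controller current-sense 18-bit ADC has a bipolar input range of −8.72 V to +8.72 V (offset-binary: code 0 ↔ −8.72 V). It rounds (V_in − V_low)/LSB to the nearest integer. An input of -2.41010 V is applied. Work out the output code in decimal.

With 262144 levels over 17.44 V, one step is 66.53 µV.
Input sits at 94845.323 steps above V_low.
Round → code 94845.

code 94845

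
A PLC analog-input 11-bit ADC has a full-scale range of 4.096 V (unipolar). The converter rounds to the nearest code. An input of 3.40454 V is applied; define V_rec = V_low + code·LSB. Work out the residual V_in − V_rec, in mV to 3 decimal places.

0.540 mV

LSB = 4.096/2^11 = 2.000 mV.
Scaled input = 1702.2700 LSBs, so code = 1702.
Reconstructed: 3.404 V.
Error = 3.40454 − 3.404 = 0.00054 V = 0.540 mV.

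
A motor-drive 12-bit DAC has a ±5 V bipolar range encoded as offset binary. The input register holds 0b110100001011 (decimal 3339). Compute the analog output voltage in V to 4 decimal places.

LSB = 10 V / 2^12 = 2.441 mV.
Code 0b110100001011 = 3339 decimal.
V_out = (−5) + 3339 × 0.00244141 V = 3.15186 V.

3.1519 V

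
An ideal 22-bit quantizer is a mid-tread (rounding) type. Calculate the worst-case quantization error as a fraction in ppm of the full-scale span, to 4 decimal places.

0.1192 ppm

Rounding → worst-case error = ½ LSB = V_FS/2^23, so 1e+06/8388608 = 0.119209 ppm of full scale.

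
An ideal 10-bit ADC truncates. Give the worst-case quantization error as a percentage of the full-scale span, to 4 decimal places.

0.0977 %

Truncating → worst-case error = 1 LSB = V_FS/2^10, so 100/1024 = 0.0976562 % of full scale.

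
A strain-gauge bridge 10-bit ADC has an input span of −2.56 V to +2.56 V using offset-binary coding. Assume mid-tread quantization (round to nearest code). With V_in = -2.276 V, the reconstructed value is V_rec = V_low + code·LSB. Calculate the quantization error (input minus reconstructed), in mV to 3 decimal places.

-1.000 mV

Step size: 5.12 V ÷ 2^10 = 5.000 mV.
(V_in − V_low)/LSB = (-2.276 − (−2.56))/0.005 = 56.8000 → code 57 (round).
Code 57 maps back to (−2.56) + 57×0.005 V = -2.275 V.
Error = -2.276 − (−2.275) = -0.001 V = -1.000 mV.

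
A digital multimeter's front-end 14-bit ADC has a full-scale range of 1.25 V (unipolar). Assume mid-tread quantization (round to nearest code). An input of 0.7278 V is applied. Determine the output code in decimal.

LSB = 1.25 V / 16384 = 76.29 µV.
(0.7278 − 0) / 7.62939e-05 = 9539.420 LSBs.
So the output code is 9539.

code 9539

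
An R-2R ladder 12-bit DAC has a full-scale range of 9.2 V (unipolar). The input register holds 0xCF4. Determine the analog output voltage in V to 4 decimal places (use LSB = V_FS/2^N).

7.4480 V

LSB = 9.2 V / 2^12 = 2.246 mV.
Code 0xCF4 = 3316 decimal.
V_out = 0 + 3316 × 0.00224609 V = 7.44805 V.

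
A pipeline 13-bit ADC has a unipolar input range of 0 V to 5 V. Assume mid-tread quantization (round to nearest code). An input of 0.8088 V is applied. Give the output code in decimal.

code 1325

Full-scale span = 5 V; LSB = 5/2^13 = 0.610 mV.
(V_in − V_low)/LSB = (0.8088 − 0) / 0.000610352 = 1325.138.
Round → code 1325.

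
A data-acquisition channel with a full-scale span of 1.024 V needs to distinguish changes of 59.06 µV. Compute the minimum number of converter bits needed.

Number of steps required ≥ 1.024 V / 59.06 µV = 17338.30.
Need 2^N ≥ 17338.30; 2^14 = 16384, 2^15 = 32768.
Minimum N = 15.

15 bits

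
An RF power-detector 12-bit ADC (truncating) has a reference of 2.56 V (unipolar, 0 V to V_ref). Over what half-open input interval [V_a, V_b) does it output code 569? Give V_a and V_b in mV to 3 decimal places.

LSB = 2.56/2^12 = 0.625 mV.
V_a = V_low + 569·LSB = 0.355625 V; V_b = V_low + 570·LSB = 0.35625 V.

[355.625 mV, 356.250 mV)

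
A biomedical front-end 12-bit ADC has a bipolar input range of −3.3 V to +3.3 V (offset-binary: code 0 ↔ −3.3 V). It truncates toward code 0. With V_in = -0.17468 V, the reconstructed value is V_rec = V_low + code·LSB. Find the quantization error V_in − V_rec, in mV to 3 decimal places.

0.955 mV

LSB = 6.6/2^12 = 1.611 mV.
(-0.17468 − (−3.3))/0.00161133 = 1939.5925; ⌊·⌋ gives code 1939.
V_rec = (−3.3) + 1939·0.00161133 = -0.17563477 V.
V_in − V_rec = 0.000954766 V = 0.955 mV.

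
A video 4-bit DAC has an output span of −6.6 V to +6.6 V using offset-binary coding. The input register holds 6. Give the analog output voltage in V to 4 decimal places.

LSB = 13.2 V / 2^4 = 0.8250 V.
V_out = (−6.6) + 6 × 0.825 V = -1.65 V.

-1.6500 V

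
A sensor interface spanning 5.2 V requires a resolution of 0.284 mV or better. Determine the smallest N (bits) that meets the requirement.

Number of steps required ≥ 5.2 V / 0.284 mV = 18309.86.
Need 2^N ≥ 18309.86; 2^14 = 16384, 2^15 = 32768.
Minimum N = 15.

15 bits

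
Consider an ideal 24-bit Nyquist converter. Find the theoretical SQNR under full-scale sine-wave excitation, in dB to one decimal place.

146.2 dB

SNR ≈ 6.02·N + 1.76 dB = 6.02·24 + 1.76 = 146.24 dB.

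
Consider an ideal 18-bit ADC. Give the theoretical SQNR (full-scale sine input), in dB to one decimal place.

SNR ≈ 6.02·N + 1.76 dB = 6.02·18 + 1.76 = 110.12 dB.

110.1 dB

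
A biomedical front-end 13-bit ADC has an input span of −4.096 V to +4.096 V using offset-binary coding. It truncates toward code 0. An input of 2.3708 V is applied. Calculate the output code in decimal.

Full-scale span = 8.192 V; LSB = 8.192/2^13 = 1.000 mV.
(2.3708 − (−4.096)) / 0.001 = 6466.800 LSBs.
Floor → code 6466.

code 6466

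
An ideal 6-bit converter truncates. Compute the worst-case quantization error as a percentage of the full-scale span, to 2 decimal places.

1.56 %

Truncating → worst-case error = 1 LSB = V_FS/2^6, so 100/64 = 1.5625 % of full scale.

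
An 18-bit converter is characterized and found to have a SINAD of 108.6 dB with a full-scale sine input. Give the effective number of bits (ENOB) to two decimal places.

17.75 bits

ENOB = (SINAD − 1.76) / 6.02 = (108.6 − 1.76)/6.02 = 17.748.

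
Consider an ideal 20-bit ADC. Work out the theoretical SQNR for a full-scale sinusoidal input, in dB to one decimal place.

122.2 dB

SNR ≈ 6.02·N + 1.76 dB = 6.02·20 + 1.76 = 122.16 dB.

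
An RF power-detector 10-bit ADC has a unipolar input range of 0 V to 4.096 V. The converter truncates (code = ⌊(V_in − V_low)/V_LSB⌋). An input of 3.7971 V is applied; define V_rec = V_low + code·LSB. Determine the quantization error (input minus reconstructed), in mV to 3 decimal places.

1.100 mV

Step size: 4.096 V ÷ 2^10 = 4.000 mV.
Scaled input = 949.2750 LSBs, so code = 949.
Reconstructed: 3.796 V.
Difference: 0.0011 V → 1.100 mV.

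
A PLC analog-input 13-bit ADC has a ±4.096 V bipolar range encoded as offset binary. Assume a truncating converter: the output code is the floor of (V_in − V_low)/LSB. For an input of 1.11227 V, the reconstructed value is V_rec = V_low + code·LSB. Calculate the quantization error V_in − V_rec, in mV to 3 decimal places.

LSB = 8.192/2^13 = 1.000 mV.
(1.11227 − (−4.096))/0.001 = 5208.2700; ⌊·⌋ gives code 5208.
Reconstructed: 1.112 V.
Difference: 0.00027 V → 0.270 mV.

0.270 mV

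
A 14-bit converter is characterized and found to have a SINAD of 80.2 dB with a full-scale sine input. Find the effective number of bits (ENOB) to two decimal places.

ENOB = (SINAD − 1.76) / 6.02 = (80.2 − 1.76)/6.02 = 13.030.

13.03 bits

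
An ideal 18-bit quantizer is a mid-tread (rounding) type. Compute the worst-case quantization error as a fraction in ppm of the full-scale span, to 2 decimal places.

1.91 ppm

Rounding → worst-case error = ½ LSB = V_FS/2^19, so 1e+06/524288 = 1.90735 ppm of full scale.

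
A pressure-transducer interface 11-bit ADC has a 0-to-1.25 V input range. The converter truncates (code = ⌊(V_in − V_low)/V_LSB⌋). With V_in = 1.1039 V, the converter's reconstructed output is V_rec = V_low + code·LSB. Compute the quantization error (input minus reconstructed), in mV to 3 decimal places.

LSB = 1.25/2^11 = 0.610 mV.
(V_in − V_low)/LSB = (1.1039 − 0)/0.000610352 = 1808.6298 → code 1808 (floor).
V_rec = 0 + 1808·0.000610352 = 1.1035156 V.
Difference: 0.000384375 V → 0.384 mV.

0.384 mV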